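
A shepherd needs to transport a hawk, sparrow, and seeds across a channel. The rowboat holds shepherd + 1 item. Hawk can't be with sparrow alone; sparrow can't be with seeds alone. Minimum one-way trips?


1. shepherd+sparrow → 2. shepherd ← 3. shepherd+hawk → 4. shepherd+sparrow ← 5. shepherd+seeds → 6. shepherd ← 7. shepherd+sparrow →
Minimum trips = 7

7


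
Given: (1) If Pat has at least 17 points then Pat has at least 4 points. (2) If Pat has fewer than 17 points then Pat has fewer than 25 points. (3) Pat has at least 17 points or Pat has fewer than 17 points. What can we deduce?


Constructive dilemma: (P → Q) ∧ (R → S), P ∨ R ⊢ Q ∨ S
Premise 1: Pat has at least 17 points → Pat has at least 4 points
Premise 2: Pat has fewer than 17 points → Pat has fewer than 25 points
Premise 3: Pat has at least 17 points ∨ Pat has fewer than 17 points
Case 1: Assuming Pat has at least 17 points, then by Premise 1, Pat has at least 4 points.
Case 2: Assuming Pat has fewer than 17 points, then by Premise 2, Pat has fewer than 25 points.
Since one of Pat has at least 17 points or Pat has fewer than 17 points must hold, we get Pat has at least 4 points or Pat has fewer than 25 points.

Pat has at least 4 points or Pat has fewer than 25 points.


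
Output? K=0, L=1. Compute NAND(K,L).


K AND L = 0
NOT(0) = 1

1


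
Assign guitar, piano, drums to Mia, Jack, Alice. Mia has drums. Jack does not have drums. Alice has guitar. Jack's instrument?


From clues:
  Alice → guitar
  Mia → drums
By elimination, Jack gets the remaining.

piano


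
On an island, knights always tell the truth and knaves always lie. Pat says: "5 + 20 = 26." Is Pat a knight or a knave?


Statement: "5 + 20 = 26."
Actual: 5 + 20 = 25
Claimed: 26
Statement is FALSE → Pat lies → Knave

Knave


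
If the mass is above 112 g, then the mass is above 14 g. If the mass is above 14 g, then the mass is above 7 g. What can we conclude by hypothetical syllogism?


Hypothetical syllogism: P → Q, Q → R ⊢ P → R
Premise 1: the mass is above 112 g → the mass is above 14 g
Premise 2: the mass is above 14 g → the mass is above 7 g
Chain the implications: the middle term (the mass is above 14 g) links the two.
Conclusion: If the mass is above 112 g, then the mass is above 7 g.

If the mass is above 112 g, then the mass is above 7 g.


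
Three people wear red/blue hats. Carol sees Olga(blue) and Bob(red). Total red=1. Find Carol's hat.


Total red = 1, seen red = 1
Own red = 1 - 1 = 0
Carol's hat is blue.

blue


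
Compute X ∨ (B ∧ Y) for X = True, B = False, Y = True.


X = True, B = False, Y = True
Step 1: B ∧ Y = False AND True = False
Step 2: X ∨ False = True OR False = True
AND evaluated first (higher precedence); then OR applied.

True


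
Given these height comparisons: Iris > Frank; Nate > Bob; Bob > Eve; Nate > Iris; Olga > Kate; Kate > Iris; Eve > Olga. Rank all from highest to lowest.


Constraints: Iris > Frank; Nate > Bob; Bob > Eve; Nate > Iris; Olga > Kate; Kate > Iris; Eve > Olga
Method: at each step, the next-highest is the one remaining person who never appears on the smaller side of a constraint between remaining people.
  Step 1: remaining {Nate, Frank, Iris, Eve, Olga, Kate, Bob}; on the smaller side: {Frank, Iris, Eve, Olga, Kate, Bob} → Nate is next (Nate > Bob; Nate > Iris).
  Step 2: remaining {Frank, Iris, Eve, Olga, Kate, Bob}; on the smaller side: {Frank, Iris, Eve, Olga, Kate} → Bob is next (Bob > Eve).
  Step 3: remaining {Frank, Iris, Eve, Olga, Kate}; on the smaller side: {Frank, Iris, Olga, Kate} → Eve is next (Eve > Olga).
  Step 4: remaining {Frank, Iris, Olga, Kate}; on the smaller side: {Frank, Iris, Kate} → Olga is next (Olga > Kate).
  Step 5: remaining {Frank, Iris, Kate}; on the smaller side: {Frank, Iris} → Kate is next (Kate > Iris).
  Step 6: remaining {Frank, Iris}; on the smaller side: {Frank} → Iris is next (Iris > Frank).
  Step 7: only Frank remains → lowest.
Final ranking (highest to lowest):

Nate > Bob > Eve > Olga > Kate > Iris > Frank


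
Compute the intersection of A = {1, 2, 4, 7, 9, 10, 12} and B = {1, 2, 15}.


A = {1, 2, 4, 7, 9, 10, 12}
B = {1, 2, 15}
Operation: intersection
Elements in both: 1, 2

{1, 2}


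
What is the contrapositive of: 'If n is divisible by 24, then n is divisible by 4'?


Original: If n is divisible by 24, then n is divisible by 4
Contrapositive: If ¬Q, then ¬P
Negate Q: not (n is divisible by 4)
Negate P: not (n is divisible by 24)

If not (n is divisible by 4), then not (n is divisible by 24).


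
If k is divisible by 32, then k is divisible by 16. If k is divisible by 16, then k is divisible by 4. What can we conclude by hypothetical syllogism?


Hypothetical syllogism: P → Q, Q → R ⊢ P → R
Premise 1: k is divisible by 32 → k is divisible by 16
Premise 2: k is divisible by 16 → k is divisible by 4
Chain the implications: the middle term (k is divisible by 16) links the two.
Conclusion: If k is divisible by 32, then k is divisible by 4.

If k is divisible by 32, then k is divisible by 4.


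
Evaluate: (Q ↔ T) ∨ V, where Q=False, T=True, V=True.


Q = False, T = True, V = True
Expression: (Q ↔ T) ∨ V
Step 1: Q ↔ T = (False iff True) (true when values match) = False
Step 2: (False) ∨ V = False OR True = True

True


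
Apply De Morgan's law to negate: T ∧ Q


De Morgan's law: ¬(P ∧ Q) ≡ ¬P ∨ ¬Q
¬(T ∧ Q) = ¬T ∨ ¬Q

¬T ∨ ¬Q


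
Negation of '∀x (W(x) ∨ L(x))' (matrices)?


Original: ∀x (W(x) ∨ L(x))
Rule: ¬∀→∃, ¬∃→∀, negate predicate.
Negation: ∃x (¬W(x) ∧ ¬L(x))

∃x (¬W(x) ∧ ¬L(x))


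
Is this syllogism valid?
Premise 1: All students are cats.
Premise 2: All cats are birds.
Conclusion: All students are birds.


Premise 1: All students are cats.
Premise 2: All cats are birds.
Conclusion: All students are birds.
Barbara syllogism (AAA-1): All A are B, All B are C → All A are C.
Middle term (cats) distributed in premise 2.

Valid


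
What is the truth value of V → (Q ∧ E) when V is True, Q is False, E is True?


V = True, Q = False, E = True
Step 1: Q ∧ E = False AND True = False
Step 2: V → (False): false only when V=True and consequent=False.
Result: False

False


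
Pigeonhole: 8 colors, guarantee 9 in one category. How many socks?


Pigeonhole: to guarantee k in one of n categories, need (k-1)×n + 1.
k = 9, n = 8
Minimum = (9-1) × 8 + 1 = 8 × 8 + 1

65


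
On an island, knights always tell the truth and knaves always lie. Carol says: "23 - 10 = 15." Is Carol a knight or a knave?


Statement: "23 - 10 = 15."
Actual: 23 - 10 = 13
Claimed: 15
Statement is FALSE → Carol lies → Knave

Knave


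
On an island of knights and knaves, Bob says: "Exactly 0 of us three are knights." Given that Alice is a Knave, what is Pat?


Bob claims exactly 0 knights among Bob, Alice, Pat.
Given: Alice is a Knave.

Case 1: Bob is a Knight (tells truth)
  Then exactly 0 of the three are knights.
  Counting Bob, Alice: 1 knight(s) so far. Need -1 more → impossible.
Case 2: Bob is a Knave (lies)
  Then the count is NOT 0.
  If Pat = Knave, count = 0 = 0 → claim would be true, contradicts lie.
  If Pat = Knight, count = 1 ≠ 0 → lie confirmed ✓

Pat is a Knight.

Knight


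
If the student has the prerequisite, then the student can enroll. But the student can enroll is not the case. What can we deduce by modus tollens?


Modus tollens: P → Q, ¬Q ⊢ ¬P
P: the student has the prerequisite
Q: the student can enroll
We have P → Q and Q is false.
By modus tollens, P must be false.

It is not the case that the student has the prerequisite


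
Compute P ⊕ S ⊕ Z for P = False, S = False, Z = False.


P = False, S = False, Z = False
Step 1: P ⊕ S = False XOR False = False
Step 2: False ⊕ Z = False XOR False = False
XOR is true when an odd number of operands are true.

False


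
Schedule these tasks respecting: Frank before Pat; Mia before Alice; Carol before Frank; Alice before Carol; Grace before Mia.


Constraints: Frank before Pat; Mia before Alice; Carol before Frank; Alice before Carol; Grace before Mia
Method: repeatedly schedule the remaining task that has no remaining task required before it.
  Step 1: remaining {Carol, Frank, Grace, Alice, Mia, Pat}; every task except Grace still has a predecessor pending → schedule Grace.
  Step 2: remaining {Carol, Frank, Alice, Mia, Pat}; every task except Mia still has a predecessor pending → schedule Mia.
  Step 3: remaining {Carol, Frank, Alice, Pat}; every task except Alice still has a predecessor pending → schedule Alice.
  Step 4: remaining {Carol, Frank, Pat}; every task except Carol still has a predecessor pending → schedule Carol.
  Step 5: remaining {Frank, Pat}; every task except Frank still has a predecessor pending → schedule Frank.
  Step 6: only Pat remains → schedule Pat.
Resulting order:

Grace → Mia → Alice → Carol → Frank → Pat


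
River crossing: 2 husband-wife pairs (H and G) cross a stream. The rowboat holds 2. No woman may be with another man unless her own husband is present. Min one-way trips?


Label couples H and G.
1. WH+WG → (far: WH,WG; near: HH,HG)
2. WH ←   (far: WG; near: HH,HG,WH)
3. HH+HG → (far: HH,HG,WG; near: WH)
4. HH ←   (far: HG,WG; near: HH,WH)  — HH returns, since WH is alone on near bank
5. HH+WH → (far: all four; near: empty)
Every state respects the constraint.
Minimum trips = 5

5


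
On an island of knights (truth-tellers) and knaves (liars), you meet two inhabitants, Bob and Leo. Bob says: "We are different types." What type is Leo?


Bob says: "We are different types."
Case 1: Bob is a Knight (truth-teller)
  Statement is true → they ARE different → Leo is a Knave
Case 2: Bob is a Knave (liar)
  Statement is false → they are NOT different → Leo is a Knave
In both cases, Leo is a Knave.

Knave


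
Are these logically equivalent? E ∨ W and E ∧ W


Expression 1: E ∨ W
Expression 2: E ∧ W
Truth table (E W | Expr1 Expr2):
  T T |   T     T
  T F |   T     F   ← differ
  F T |   T     F   ← differ
  F F |   F     F
Counterexample: E=T, W=F gives Expr1 = T but Expr2 = F, so the expressions are NOT logically equivalent.

No


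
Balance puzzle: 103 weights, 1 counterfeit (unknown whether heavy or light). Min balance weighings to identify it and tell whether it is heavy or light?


Let n = 103. 206 possibilities (n weights × lighter/heavier); each weighing has 3 outcomes.
Bound for k weighings: say the first weighing puts j weights on each pan. If it tips, the 2j weighed weights remain suspects (each with a known direction) and k-1 weighings give 3^(k-1) outcomes; 3^(k-1) is odd, so 2j ≤ 3^(k-1) - 1. If it balances, the n - 2j unweighed weights remain with direction unknown: 2(n - 2j) ≤ 3^(k-1) - 1 by the same parity argument. Adding, n ≤ (3^(k-1) - 1) + (3^(k-1) - 1)/2 = (3^k - 3)/2, and the classical three-group strategy achieves this (3 weights in 2 weighings, 12 in 3, 39 in 4, 120 in 5).
So we need the smallest k with (3^k - 3)/2 ≥ 103.
k = 4: (3^4 - 3)/2 = 39 < 103 ✗
k = 5: (3^5 - 3)/2 = 120 ≥ 103 ✓

5


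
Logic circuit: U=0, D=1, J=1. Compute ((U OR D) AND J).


U OR D = 0|1 = 1
1 AND 1 = 1

1


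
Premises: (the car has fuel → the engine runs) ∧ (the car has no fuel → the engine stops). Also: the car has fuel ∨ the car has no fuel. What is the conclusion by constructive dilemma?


Constructive dilemma: (P → Q) ∧ (R → S), P ∨ R ⊢ Q ∨ S
Premise 1: the car has fuel → the engine runs
Premise 2: the car has no fuel → the engine stops
Premise 3: the car has fuel ∨ the car has no fuel
Case 1: Assuming the car has fuel, then by Premise 1, the engine runs.
Case 2: Assuming the car has no fuel, then by Premise 2, the engine stops.
Since one of the car has fuel or the car has no fuel must hold, we get the engine runs or the engine stops.

The engine runs or the engine stops.


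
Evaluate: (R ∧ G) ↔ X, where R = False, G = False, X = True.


R = False, G = False, X = True
Step 1: R ∧ G = False AND False = False
Step 2: (False) ↔ X: true when both sides have same truth value.
Result: False ↔ True = False

False


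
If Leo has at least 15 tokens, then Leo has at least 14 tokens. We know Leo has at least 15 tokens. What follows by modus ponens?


Modus ponens: P → Q, P ⊢ Q
P: Leo has at least 15 tokens
Q: Leo has at least 14 tokens
We have P → Q and P is true.
By modus ponens, Q must be true.

Leo has at least 14 tokens


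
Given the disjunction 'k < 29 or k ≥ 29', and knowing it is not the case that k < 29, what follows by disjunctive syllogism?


Disjunctive syllogism: P ∨ Q, ¬P ⊢ Q
Disjunction: k < 29 ∨ k ≥ 29
We know it is not the case that k < 29.
By disjunctive syllogism, the other disjunct must be true.

k ≥ 29


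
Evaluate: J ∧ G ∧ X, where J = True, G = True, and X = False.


J = True, G = True, X = False
Step 1: J ∧ G = True AND True = True
Step 2: (True) ∧ X = (True) AND False = False
AND is true only when ALL operands are true.

False


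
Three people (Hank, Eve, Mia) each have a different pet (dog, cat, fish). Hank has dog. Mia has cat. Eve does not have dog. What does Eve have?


From clues:
  Mia → cat
  Hank → dog
By elimination, Eve gets the remaining.

fish


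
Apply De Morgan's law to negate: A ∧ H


De Morgan's law: ¬(P ∧ Q) ≡ ¬P ∨ ¬Q
¬(A ∧ H) = ¬A ∨ ¬H

¬A ∨ ¬H


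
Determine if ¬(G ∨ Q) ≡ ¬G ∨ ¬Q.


Expression 1: ¬(G ∨ Q)
Expression 2: ¬G ∨ ¬Q
Truth table (G Q | Expr1 Expr2):
  T T |   F     F
  T F |   F     T   ← differ
  F T |   F     T   ← differ
  F F |   T     T
Counterexample: G=T, Q=F gives Expr1 = F but Expr2 = T, so the expressions are NOT logically equivalent.

No


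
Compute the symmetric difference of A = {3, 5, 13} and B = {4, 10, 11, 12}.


A = {3, 5, 13}
B = {4, 10, 11, 12}
Operation: symmetric difference
In A only: [3, 5, 13], in B only: [4, 10, 11, 12]

{3, 4, 5, 10, 11, 12, 13}


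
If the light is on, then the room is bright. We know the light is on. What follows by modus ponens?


Modus ponens: P → Q, P ⊢ Q
P: the light is on
Q: the room is bright
We have P → Q and P is true.
By modus ponens, Q must be true.

The room is bright


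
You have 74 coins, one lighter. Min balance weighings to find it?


Each weighing has 3 outcomes (left heavy / balance / right heavy), so k weighings distinguish at most 3^k cases; splitting into three near-equal groups achieves this.
Need 3^k ≥ 74: 3^3 = 27 < 74 ≤ 3^4 = 81
k = ⌈log₃(74)⌉ = 4

4


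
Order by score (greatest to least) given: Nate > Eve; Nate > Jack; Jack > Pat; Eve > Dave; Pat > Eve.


Constraints: Nate > Eve; Nate > Jack; Jack > Pat; Eve > Dave; Pat > Eve
Method: at each step, the next-highest is the one remaining person who never appears on the smaller side of a constraint between remaining people.
  Step 1: remaining {Nate, Jack, Pat, Dave, Eve}; on the smaller side: {Jack, Pat, Dave, Eve} → Nate is next (Nate > Eve; Nate > Jack).
  Step 2: remaining {Jack, Pat, Dave, Eve}; on the smaller side: {Pat, Dave, Eve} → Jack is next (Jack > Pat).
  Step 3: remaining {Pat, Dave, Eve}; on the smaller side: {Dave, Eve} → Pat is next (Pat > Eve).
  Step 4: remaining {Dave, Eve}; on the smaller side: {Dave} → Eve is next (Eve > Dave).
  Step 5: only Dave remains → lowest.
Final ranking (highest to lowest):

Nate > Jack > Pat > Eve > Dave


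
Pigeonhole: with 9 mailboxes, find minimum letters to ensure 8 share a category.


Pigeonhole: to guarantee k in one of n categories, need (k-1)×n + 1.
k = 8, n = 9
Minimum = (8-1) × 9 + 1 = 7 × 9 + 1

64


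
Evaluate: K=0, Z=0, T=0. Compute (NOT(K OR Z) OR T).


K OR Z = 0
NOT(0) = 1
1 OR 0 = 1

1


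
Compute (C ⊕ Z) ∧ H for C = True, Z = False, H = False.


C = True, Z = False, H = False
Step 1: C ⊕ Z = True XOR False = True
Step 2: True ∧ H = True AND False = False
XOR true when exactly one of C,Z is true; then AND with H.

False


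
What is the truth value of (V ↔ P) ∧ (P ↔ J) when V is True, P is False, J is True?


V = True, P = False, J = True
Step 1: V ↔ P is true when V and P have the same value. Result: False
Step 2: P ↔ J is true when P and J have the same value. Result: False
Step 3: False ∧ False = False

False


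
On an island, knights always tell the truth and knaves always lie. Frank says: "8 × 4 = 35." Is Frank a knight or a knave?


Statement: "8 × 4 = 35."
Actual: 8 × 4 = 32
Claimed: 35
Statement is FALSE → Frank lies → Knave

Knave


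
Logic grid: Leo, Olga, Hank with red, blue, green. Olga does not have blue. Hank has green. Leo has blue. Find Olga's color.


From clues:
  Hank → green
  Leo → blue
By elimination, Olga gets the remaining.

red


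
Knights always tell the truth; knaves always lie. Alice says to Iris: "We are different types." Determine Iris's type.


Alice says: "We are different types."
Case 1: Alice is a Knight (truth-teller)
  Statement is true → they ARE different → Iris is a Knave
Case 2: Alice is a Knave (liar)
  Statement is false → they are NOT different → Iris is a Knave
In both cases, Iris is a Knave.

Knave


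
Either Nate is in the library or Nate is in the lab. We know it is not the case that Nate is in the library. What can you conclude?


Disjunctive syllogism: P ∨ Q, ¬P ⊢ Q
Disjunction: Nate is in the library ∨ Nate is in the lab
We know it is not the case that Nate is in the library.
By disjunctive syllogism, the other disjunct must be true.

Nate is in the lab


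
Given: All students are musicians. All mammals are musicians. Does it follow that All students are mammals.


Premise 1: All students are musicians.
Premise 2: All mammals are musicians.
Conclusion: All students are mammals.
Fallacy: undistributed middle. musicians is predicate in both.
Counterexample: students and mammals could be disjoint subsets of musicians.

Invalid


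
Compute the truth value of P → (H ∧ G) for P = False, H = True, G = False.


P = False, H = True, G = False
Step 1: H ∧ G = True AND False = False
Step 2: P → (False): false only when P=True and consequent=False.
Result: True

True


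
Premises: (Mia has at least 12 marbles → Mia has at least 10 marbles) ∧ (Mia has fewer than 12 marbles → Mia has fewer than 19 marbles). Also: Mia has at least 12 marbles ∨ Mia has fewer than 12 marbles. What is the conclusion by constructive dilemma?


Constructive dilemma: (P → Q) ∧ (R → S), P ∨ R ⊢ Q ∨ S
Premise 1: Mia has at least 12 marbles → Mia has at least 10 marbles
Premise 2: Mia has fewer than 12 marbles → Mia has fewer than 19 marbles
Premise 3: Mia has at least 12 marbles ∨ Mia has fewer than 12 marbles
Case 1: Assuming Mia has at least 12 marbles, then by Premise 1, Mia has at least 10 marbles.
Case 2: Assuming Mia has fewer than 12 marbles, then by Premise 2, Mia has fewer than 19 marbles.
Since one of Mia has at least 12 marbles or Mia has fewer than 12 marbles must hold, we get Mia has at least 10 marbles or Mia has fewer than 19 marbles.

Mia has at least 10 marbles or Mia has fewer than 19 marbles.


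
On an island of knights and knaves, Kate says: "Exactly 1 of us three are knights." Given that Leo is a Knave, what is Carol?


Kate claims exactly 1 knights among Kate, Leo, Carol.
Given: Leo is a Knave.

Case 1: Kate is a Knight (tells truth)
  Then exactly 1 of the three are knights.
  Counting Kate, Leo: 1 knight(s) so far. Need 0 more → Carol = Knave.
Case 2: Kate is a Knave (lies)
  Then the count is NOT 1.
  If Carol = Knight, count = 1 = 1 → claim would be true, contradicts lie.
  If Carol = Knave, count = 0 ≠ 1 → lie confirmed ✓

Carol is a Knave.

Knave


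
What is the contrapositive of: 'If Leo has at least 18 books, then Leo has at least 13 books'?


Original: If Leo has at least 18 books, then Leo has at least 13 books
Contrapositive: If ¬Q, then ¬P
Negate Q: not (Leo has at least 13 books)
Negate P: not (Leo has at least 18 books)

If not (Leo has at least 13 books), then not (Leo has at least 18 books).


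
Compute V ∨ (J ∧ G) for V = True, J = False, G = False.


V = True, J = False, G = False
Step 1: J ∧ G = False AND False = False
Step 2: V ∨ False = True OR False = True
AND evaluated first (higher precedence); then OR applied.

True


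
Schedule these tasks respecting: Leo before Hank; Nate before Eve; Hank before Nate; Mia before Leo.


Constraints: Leo before Hank; Nate before Eve; Hank before Nate; Mia before Leo
Method: repeatedly schedule the remaining task that has no remaining task required before it.
  Step 1: remaining {Nate, Mia, Eve, Hank, Leo}; every task except Mia still has a predecessor pending → schedule Mia.
  Step 2: remaining {Nate, Eve, Hank, Leo}; every task except Leo still has a predecessor pending → schedule Leo.
  Step 3: remaining {Nate, Eve, Hank}; every task except Hank still has a predecessor pending → schedule Hank.
  Step 4: remaining {Nate, Eve}; every task except Nate still has a predecessor pending → schedule Nate.
  Step 5: only Eve remains → schedule Eve.
Resulting order:

Mia → Leo → Hank → Nate → Eve


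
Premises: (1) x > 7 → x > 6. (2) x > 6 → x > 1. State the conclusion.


Hypothetical syllogism: P → Q, Q → R ⊢ P → R
Premise 1: x > 7 → x > 6
Premise 2: x > 6 → x > 1
Chain the implications: the middle term (x > 6) links the two.
Conclusion: If x > 7, then x > 1.

If x > 7, then x > 1.


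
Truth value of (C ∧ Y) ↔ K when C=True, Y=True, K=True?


C = True, Y = True, K = True
Expression: (C ∧ Y) ↔ K
Step 1: C ∧ Y = True AND True = True
Step 2: (True) ↔ K = (True iff True) = True

True


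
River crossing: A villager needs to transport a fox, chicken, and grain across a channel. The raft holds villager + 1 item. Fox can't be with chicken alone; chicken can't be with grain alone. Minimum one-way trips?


1. villager+chicken → 2. villager ← 3. villager+fox → 4. villager+chicken ← 5. villager+grain → 6. villager ← 7. villager+chicken →
Minimum trips = 7

7


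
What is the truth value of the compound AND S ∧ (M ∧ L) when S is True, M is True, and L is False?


S = True, M = True, L = False
Step 1: M ∧ L = True AND False = False
Step 2: S ∧ False = True AND False = False
AND is true only when ALL operands are true.

False


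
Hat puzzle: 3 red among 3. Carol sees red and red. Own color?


Total red = 3, seen red = 2
Own red = 3 - 2 = 1
Carol's hat is red.

red


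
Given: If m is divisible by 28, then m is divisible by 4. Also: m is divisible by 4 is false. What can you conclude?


Modus tollens: P → Q, ¬Q ⊢ ¬P
P: m is divisible by 28
Q: m is divisible by 4
We have P → Q and Q is false.
By modus tollens, P must be false.

It is not the case that m is divisible by 28


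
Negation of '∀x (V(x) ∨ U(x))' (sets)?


Original: ∀x (V(x) ∨ U(x))
Rule: ¬∀→∃, ¬∃→∀, negate predicate.
Negation: ∃x (¬V(x) ∧ ¬U(x))

∃x (¬V(x) ∧ ¬U(x))


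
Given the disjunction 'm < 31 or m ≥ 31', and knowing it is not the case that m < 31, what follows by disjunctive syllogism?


Disjunctive syllogism: P ∨ Q, ¬P ⊢ Q
Disjunction: m < 31 ∨ m ≥ 31
We know it is not the case that m < 31.
By disjunctive syllogism, the other disjunct must be true.

m ≥ 31


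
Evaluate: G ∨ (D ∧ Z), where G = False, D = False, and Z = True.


G = False, D = False, Z = True
Step 1: D ∧ Z = False AND True = False
Step 2: G ∨ False = False OR False = False
AND evaluated first (higher precedence); then OR applied.

False


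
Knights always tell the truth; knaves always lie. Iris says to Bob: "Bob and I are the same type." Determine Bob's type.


Iris says: "Bob and I are the same type."
Case 1: Iris is a Knight (truth-teller)
  Statement is true → they ARE the same → Bob is also a Knight
Case 2: Iris is a Knave (liar)
  Statement is false → they are NOT the same → Bob is a Knight
In both cases, Bob is a Knight.

Knight


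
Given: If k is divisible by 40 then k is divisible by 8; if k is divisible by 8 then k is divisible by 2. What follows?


Hypothetical syllogism: P → Q, Q → R ⊢ P → R
Premise 1: k is divisible by 40 → k is divisible by 8
Premise 2: k is divisible by 8 → k is divisible by 2
Chain the implications: the middle term (k is divisible by 8) links the two.
Conclusion: If k is divisible by 40, then k is divisible by 2.

If k is divisible by 40, then k is divisible by 2.


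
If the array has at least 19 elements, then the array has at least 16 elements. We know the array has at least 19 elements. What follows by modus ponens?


Modus ponens: P → Q, P ⊢ Q
P: the array has at least 19 elements
Q: the array has at least 16 elements
We have P → Q and P is true.
By modus ponens, Q must be true.

The array has at least 16 elements


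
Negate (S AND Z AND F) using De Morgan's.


De Morgan's law: ¬(P ∧ Q ∧ R) ≡ ¬P ∨ ¬Q ∨ ¬R
¬(S ∧ Z ∧ F) = ¬S ∨ ¬Z ∨ ¬F

¬S ∨ ¬Z ∨ ¬F


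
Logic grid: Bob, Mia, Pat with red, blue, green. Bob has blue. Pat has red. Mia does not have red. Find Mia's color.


From clues:
  Pat → red
  Bob → blue
By elimination, Mia gets the remaining.

green


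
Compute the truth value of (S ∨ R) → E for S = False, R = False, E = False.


S = False, R = False, E = False
Step 1: S ∨ R = False OR False = False
Step 2: (False) → E: false only when antecedent=True and E=False.
Result: True

True


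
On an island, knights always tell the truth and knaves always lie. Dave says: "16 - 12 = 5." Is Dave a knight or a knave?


Statement: "16 - 12 = 5."
Actual: 16 - 12 = 4
Claimed: 5
Statement is FALSE → Dave lies → Knave

Knave


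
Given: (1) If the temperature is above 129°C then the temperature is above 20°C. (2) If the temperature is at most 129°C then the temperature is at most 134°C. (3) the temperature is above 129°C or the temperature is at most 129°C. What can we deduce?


Constructive dilemma: (P → Q) ∧ (R → S), P ∨ R ⊢ Q ∨ S
Premise 1: the temperature is above 129°C → the temperature is above 20°C
Premise 2: the temperature is at most 129°C → the temperature is at most 134°C
Premise 3: the temperature is above 129°C ∨ the temperature is at most 129°C
Case 1: Assuming the temperature is above 129°C, then by Premise 1, the temperature is above 20°C.
Case 2: Assuming the temperature is at most 129°C, then by Premise 2, the temperature is at most 134°C.
Since one of the temperature is above 129°C or the temperature is at most 129°C must hold, we get the temperature is above 20°C or the temperature is at most 134°C.

The temperature is above 20°C or the temperature is at most 134°C.


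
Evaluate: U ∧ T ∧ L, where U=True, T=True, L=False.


U = True, T = True, L = False
Expression: U ∧ T ∧ L
Step 1: U ∧ T = True AND True = True
Step 2: (True) ∧ L = True AND False = False

False


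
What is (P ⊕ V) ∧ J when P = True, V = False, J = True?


P = True, V = False, J = True
Step 1: P ⊕ V = True XOR False = True
Step 2: True ∧ J = True AND True = True
XOR true when exactly one of P,V is true; then AND with J.

True


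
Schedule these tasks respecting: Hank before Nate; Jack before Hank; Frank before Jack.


Constraints: Hank before Nate; Jack before Hank; Frank before Jack
Method: repeatedly schedule the remaining task that has no remaining task required before it.
  Step 1: remaining {Nate, Jack, Hank, Frank}; every task except Frank still has a predecessor pending → schedule Frank.
  Step 2: remaining {Nate, Jack, Hank}; every task except Jack still has a predecessor pending → schedule Jack.
  Step 3: remaining {Nate, Hank}; every task except Hank still has a predecessor pending → schedule Hank.
  Step 4: only Nate remains → schedule Nate.
Resulting order:

Frank → Jack → Hank → Nate


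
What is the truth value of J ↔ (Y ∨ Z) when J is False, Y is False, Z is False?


J = False, Y = False, Z = False
Step 1: Y ∨ Z = False OR False = False
Step 2: J ↔ (False): true when both sides have same truth value.
Result: False ↔ False = True

True


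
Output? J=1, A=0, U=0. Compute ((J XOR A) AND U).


J XOR A = 1^0 = 1
1 AND 0 = 0

0


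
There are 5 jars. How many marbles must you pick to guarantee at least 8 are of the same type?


Pigeonhole: to guarantee k in one of n categories, need (k-1)×n + 1.
k = 8, n = 5
Minimum = (8-1) × 5 + 1 = 7 × 5 + 1

36


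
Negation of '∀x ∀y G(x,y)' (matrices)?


Original: ∀x ∀y G(x,y)
Rule: ¬∀→∃, ¬∃→∀, negate predicate.
Negation: ∃x ∃y ¬G(x,y)

∃x ∃y ¬G(x,y)


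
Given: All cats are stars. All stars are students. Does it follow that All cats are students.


Premise 1: All cats are stars.
Premise 2: All stars are students.
Conclusion: All cats are students.
Barbara syllogism (AAA-1): All A are B, All B are C → All A are C.
Middle term (stars) distributed in premise 2.

Valid


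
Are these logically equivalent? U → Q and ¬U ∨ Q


Expression 1: U → Q
Expression 2: ¬U ∨ Q
Truth table (U Q | Expr1 Expr2):
  T T |   T     T
  T F |   F     F
  F T |   T     T
  F F |   T     T
All 4 rows agree, so the expressions are logically equivalent.

Yes


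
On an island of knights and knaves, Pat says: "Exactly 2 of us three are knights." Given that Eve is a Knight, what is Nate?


Pat claims exactly 2 knights among Pat, Eve, Nate.
Given: Eve is a Knight.

Case 1: Pat is a Knight (tells truth)
  Then exactly 2 of the three are knights.
  Counting Pat, Eve: 2 knight(s) so far. Need 0 more → Nate = Knave.
Case 2: Pat is a Knave (lies)
  Then the count is NOT 2.
  If Nate = Knight, count = 2 = 2 → claim would be true, contradicts lie.
  If Nate = Knave, count = 1 ≠ 2 → lie confirmed ✓

Nate is a Knave.

Knave


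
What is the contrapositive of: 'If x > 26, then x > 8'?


Original: If x > 26, then x > 8
Contrapositive: If ¬Q, then ¬P
Negate Q: not (x > 8)
Negate P: not (x > 26)

If not (x > 8), then not (x > 26).


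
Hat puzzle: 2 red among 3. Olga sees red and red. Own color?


Total red = 2, seen red = 2
Own red = 2 - 2 = 0
Olga's hat is blue.

blue


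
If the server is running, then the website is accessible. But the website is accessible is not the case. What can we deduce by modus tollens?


Modus tollens: P → Q, ¬Q ⊢ ¬P
P: the server is running
Q: the website is accessible
We have P → Q and Q is false.
By modus tollens, P must be false.

It is not the case that the server is running


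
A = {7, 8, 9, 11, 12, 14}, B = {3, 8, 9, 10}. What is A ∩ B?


A = {7, 8, 9, 11, 12, 14}
B = {3, 8, 9, 10}
Operation: intersection
Elements in both: 8, 9

{8, 9}


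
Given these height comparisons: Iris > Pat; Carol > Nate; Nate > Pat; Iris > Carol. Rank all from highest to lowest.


Constraints: Iris > Pat; Carol > Nate; Nate > Pat; Iris > Carol
Method: at each step, the next-highest is the one remaining person who never appears on the smaller side of a constraint between remaining people.
  Step 1: remaining {Iris, Carol, Pat, Nate}; on the smaller side: {Carol, Pat, Nate} → Iris is next (Iris > Pat; Iris > Carol).
  Step 2: remaining {Carol, Pat, Nate}; on the smaller side: {Pat, Nate} → Carol is next (Carol > Nate).
  Step 3: remaining {Pat, Nate}; on the smaller side: {Pat} → Nate is next (Nate > Pat).
  Step 4: only Pat remains → lowest.
Final ranking (highest to lowest):

Iris > Carol > Nate > Pat


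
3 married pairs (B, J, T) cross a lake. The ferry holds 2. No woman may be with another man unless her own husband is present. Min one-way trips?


Label couples B, J, T (H = husband, W = wife).
Counting alone: 6 people, the ferry carries 2 and someone must bring it back, so each round trip nets at most +1 on the far side until the last crossing → at least 9 trips. The jealousy constraint makes 9 impossible; the shortest valid schedule has 11:
1. WB+WJ →  (far: WB,WJ; near: HB,HJ,HT,WT)
2. WB ←       (far: WJ; near: HB,HJ,HT,WB,WT)
3. WB+WT →  (far: WB,WJ,WT; near: HB,HJ,HT)
4. WB ←       (far: WJ,WT; near: HB,HJ,HT,WB)
5. HJ+HT →  (far: HJ,WJ,HT,WT; near: HB,WB)
6. HJ+WJ ←  (far: HT,WT; near: HB,WB,HJ,WJ)
7. HB+HJ →  (far: HB,HJ,HT,WT; near: WB,WJ)
8. WT ←       (far: HB,HJ,HT; near: WB,WJ,WT)
9. WB+WJ →  (far: HB,WB,HJ,WJ,HT; near: WT)
10. HT ←      (far: HB,WB,HJ,WJ; near: HT,WT)
11. HT+WT → (far: all six; near: empty)
In every state each wife is either with her husband or with no other man.
Minimum trips = 11

11


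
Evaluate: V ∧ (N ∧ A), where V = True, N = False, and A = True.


V = True, N = False, A = True
Step 1: N ∧ A = False AND True = False
Step 2: V ∧ False = True AND False = False
AND is true only when ALL operands are true.

False


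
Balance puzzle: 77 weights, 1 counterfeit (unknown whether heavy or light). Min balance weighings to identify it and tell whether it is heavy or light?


Let n = 77. 154 possibilities (n weights × lighter/heavier); each weighing has 3 outcomes.
Bound for k weighings: say the first weighing puts j weights on each pan. If it tips, the 2j weighed weights remain suspects (each with a known direction) and k-1 weighings give 3^(k-1) outcomes; 3^(k-1) is odd, so 2j ≤ 3^(k-1) - 1. If it balances, the n - 2j unweighed weights remain with direction unknown: 2(n - 2j) ≤ 3^(k-1) - 1 by the same parity argument. Adding, n ≤ (3^(k-1) - 1) + (3^(k-1) - 1)/2 = (3^k - 3)/2, and the classical three-group strategy achieves this (3 weights in 2 weighings, 12 in 3, 39 in 4, 120 in 5).
So we need the smallest k with (3^k - 3)/2 ≥ 77.
k = 4: (3^4 - 3)/2 = 39 < 77 ✗
k = 5: (3^5 - 3)/2 = 120 ≥ 77 ✓

5


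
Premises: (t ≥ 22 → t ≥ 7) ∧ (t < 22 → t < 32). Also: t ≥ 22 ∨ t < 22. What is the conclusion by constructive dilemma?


Constructive dilemma: (P → Q) ∧ (R → S), P ∨ R ⊢ Q ∨ S
Premise 1: t ≥ 22 → t ≥ 7
Premise 2: t < 22 → t < 32
Premise 3: t ≥ 22 ∨ t < 22
Case 1: Assuming t ≥ 22, then by Premise 1, t ≥ 7.
Case 2: Assuming t < 22, then by Premise 2, t < 32.
Since one of t ≥ 22 or t < 22 must hold, we get t ≥ 7 or t < 32.

t ≥ 7 or t < 32.


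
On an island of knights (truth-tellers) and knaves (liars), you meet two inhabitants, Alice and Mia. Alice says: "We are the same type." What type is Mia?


Alice says: "We are the same type."
Case 1: Alice is a Knight (truth-teller)
  Statement is true → they ARE the same → Mia is also a Knight
Case 2: Alice is a Knave (liar)
  Statement is false → they are NOT the same → Mia is a Knight
In both cases, Mia is a Knight.

Knight


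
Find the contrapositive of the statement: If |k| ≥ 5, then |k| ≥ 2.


Original: If |k| ≥ 5, then |k| ≥ 2
Contrapositive: If ¬Q, then ¬P
Negate Q: not (|k| ≥ 2)
Negate P: not (|k| ≥ 5)

If not (|k| ≥ 2), then not (|k| ≥ 5).


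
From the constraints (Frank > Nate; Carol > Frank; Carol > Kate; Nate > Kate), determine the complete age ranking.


Constraints: Frank > Nate; Carol > Frank; Carol > Kate; Nate > Kate
Method: at each step, the next-highest is the one remaining person who never appears on the smaller side of a constraint between remaining people.
  Step 1: remaining {Nate, Carol, Kate, Frank}; on the smaller side: {Nate, Kate, Frank} → Carol is next (Carol > Frank; Carol > Kate).
  Step 2: remaining {Nate, Kate, Frank}; on the smaller side: {Nate, Kate} → Frank is next (Frank > Nate).
  Step 3: remaining {Nate, Kate}; on the smaller side: {Kate} → Nate is next (Nate > Kate).
  Step 4: only Kate remains → lowest.
Final ranking (highest to lowest):

Carol > Frank > Nate > Kate


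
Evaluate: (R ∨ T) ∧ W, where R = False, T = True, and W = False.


R = False, T = True, W = False
Step 1: R ∨ T = False OR True = True
Step 2: True ∧ W = True AND False = False
OR is true when at least one operand is true; AND requires both.

False


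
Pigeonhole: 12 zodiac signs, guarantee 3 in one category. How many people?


Pigeonhole: to guarantee k in one of n categories, need (k-1)×n + 1.
k = 3, n = 12
Minimum = (3-1) × 12 + 1 = 2 × 12 + 1

25


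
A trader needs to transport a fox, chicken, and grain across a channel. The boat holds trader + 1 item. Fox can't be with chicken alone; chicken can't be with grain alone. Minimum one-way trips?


1. trader+chicken → 2. trader ← 3. trader+fox → 4. trader+chicken ← 5. trader+grain → 6. trader ← 7. trader+chicken →
Minimum trips = 7

7


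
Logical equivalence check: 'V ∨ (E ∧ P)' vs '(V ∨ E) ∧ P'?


Expression 1: V ∨ (E ∧ P)
Expression 2: (V ∨ E) ∧ P
Truth table (V E P | Expr1 Expr2):
  T T T |   T     T
  T T F |   T     F   ← differ
  T F T |   T     T
  T F F |   T     F   ← differ
  F T T |   T     T
  F T F |   F     F
  F F T |   F     F
  F F F |   F     F
Counterexample: V=T, E=T, P=F gives Expr1 = T but Expr2 = F, so the expressions are NOT logically equivalent.

No


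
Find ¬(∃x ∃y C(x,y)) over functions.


Original: ∃x ∃y C(x,y)
Rule: ¬∀→∃, ¬∃→∀, negate predicate.
Negation: ∀x ∀y ¬C(x,y)

∀x ∀y ¬C(x,y)


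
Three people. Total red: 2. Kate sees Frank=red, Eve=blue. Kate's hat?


Total red = 2, seen red = 1
Own red = 2 - 1 = 1
Kate's hat is red.

red


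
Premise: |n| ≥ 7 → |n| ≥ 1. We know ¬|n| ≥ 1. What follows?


Modus tollens: P → Q, ¬Q ⊢ ¬P
P: |n| ≥ 7
Q: |n| ≥ 1
We have P → Q and Q is false.
By modus tollens, P must be false.

It is not the case that |n| ≥ 7


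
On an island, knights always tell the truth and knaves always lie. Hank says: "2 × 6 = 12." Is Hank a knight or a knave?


Statement: "2 × 6 = 12."
Actual: 2 × 6 = 12
Claimed: 12
Statement is TRUE → Hank tells the truth → Knight

Knight


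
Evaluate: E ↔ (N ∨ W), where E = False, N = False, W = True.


E = False, N = False, W = True
Step 1: N ∨ W = False OR True = True
Step 2: E ↔ (True): true when both sides have same truth value.
Result: False ↔ True = False

False


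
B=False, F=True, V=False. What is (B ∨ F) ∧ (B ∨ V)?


B = False, F = True, V = False
Expression: (B ∨ F) ∧ (B ∨ V)
Step 1: B ∨ F = False OR True = True
Step 2: B ∨ V = False OR False = False
Step 3: (True) ∧ (False) = True AND False = False

False


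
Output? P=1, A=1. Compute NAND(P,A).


P AND A = 1
NOT(1) = 0

0


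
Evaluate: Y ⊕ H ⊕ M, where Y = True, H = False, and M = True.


Y = True, H = False, M = True
Step 1: Y ⊕ H = True XOR False = True
Step 2: True ⊕ M = True XOR True = False
XOR is true when an odd number of operands are true.

False


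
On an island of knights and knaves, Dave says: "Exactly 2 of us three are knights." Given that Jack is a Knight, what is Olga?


Dave claims exactly 2 knights among Dave, Jack, Olga.
Given: Jack is a Knight.

Case 1: Dave is a Knight (tells truth)
  Then exactly 2 of the three are knights.
  Counting Dave, Jack: 2 knight(s) so far. Need 0 more → Olga = Knave.
Case 2: Dave is a Knave (lies)
  Then the count is NOT 2.
  If Olga = Knight, count = 2 = 2 → claim would be true, contradicts lie.
  If Olga = Knave, count = 1 ≠ 2 → lie confirmed ✓

Olga is a Knave.

Knave


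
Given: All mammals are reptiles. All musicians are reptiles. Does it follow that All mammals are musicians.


Premise 1: All mammals are reptiles.
Premise 2: All musicians are reptiles.
Conclusion: All mammals are musicians.
Fallacy: undistributed middle. reptiles is predicate in both.
Counterexample: mammals and musicians could be disjoint subsets of reptiles.

Invalid
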